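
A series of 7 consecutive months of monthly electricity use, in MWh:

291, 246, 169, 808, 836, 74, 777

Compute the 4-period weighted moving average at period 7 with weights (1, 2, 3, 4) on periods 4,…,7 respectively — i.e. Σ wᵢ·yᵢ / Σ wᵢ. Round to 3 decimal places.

Weighted sum: 1·808 + 2·836 + 3·74 + 4·777 = 808 + 1672 + 222 + 3108 = 5810
Weight total: 1 + 2 + 3 + 4 = 10
WMA = 5810 / 10 = 581.000

581.000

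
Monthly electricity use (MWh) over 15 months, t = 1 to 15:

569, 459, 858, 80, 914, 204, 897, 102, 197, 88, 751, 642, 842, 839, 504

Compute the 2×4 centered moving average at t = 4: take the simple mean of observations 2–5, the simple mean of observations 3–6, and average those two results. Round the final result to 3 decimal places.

Sum over 2–5: 459 + 858 + 80 + 914 = 2311
Sum over 3–6: 858 + 80 + 914 + 204 = 2056
CMA at t=4 = (2311 + 2056) / (2·4) = 4367 / 8 = 545.875

545.875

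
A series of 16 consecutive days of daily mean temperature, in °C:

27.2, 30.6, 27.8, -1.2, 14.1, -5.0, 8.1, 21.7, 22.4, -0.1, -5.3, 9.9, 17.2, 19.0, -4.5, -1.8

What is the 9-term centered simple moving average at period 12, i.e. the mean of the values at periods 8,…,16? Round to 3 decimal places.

Sum of periods 8–16: 21.7 + 22.4 + (-0.1) + (-5.3) + 9.9 + 17.2 + 19.0 + (-4.5) + (-1.8) = 78.5
Divide by 9: 78.5 / 9 = 8.722

8.722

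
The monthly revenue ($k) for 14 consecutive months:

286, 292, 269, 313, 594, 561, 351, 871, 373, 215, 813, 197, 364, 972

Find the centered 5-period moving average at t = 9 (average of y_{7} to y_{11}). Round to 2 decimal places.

Sum of periods 7–11: 351 + 871 + 373 + 215 + 813 = 2623
Divide by 5: 2623 / 5 = 524.60

524.60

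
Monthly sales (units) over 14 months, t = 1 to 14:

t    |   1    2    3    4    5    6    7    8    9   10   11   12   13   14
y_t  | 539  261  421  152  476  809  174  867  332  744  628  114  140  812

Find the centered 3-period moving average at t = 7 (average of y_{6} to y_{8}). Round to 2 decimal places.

616.67

Sum of periods 6–8: 809 + 174 + 867 = 1850
Divide by 3: 1850 / 3 = 616.67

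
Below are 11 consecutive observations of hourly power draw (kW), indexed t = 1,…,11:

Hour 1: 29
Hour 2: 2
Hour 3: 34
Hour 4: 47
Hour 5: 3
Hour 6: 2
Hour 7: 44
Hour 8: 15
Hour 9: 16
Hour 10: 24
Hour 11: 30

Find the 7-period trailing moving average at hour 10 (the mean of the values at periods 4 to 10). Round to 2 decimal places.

21.57

Sum of periods 4–10: 47 + 3 + 2 + 44 + 15 + 16 + 24 = 151
Divide by 7: 151 / 7 = 21.57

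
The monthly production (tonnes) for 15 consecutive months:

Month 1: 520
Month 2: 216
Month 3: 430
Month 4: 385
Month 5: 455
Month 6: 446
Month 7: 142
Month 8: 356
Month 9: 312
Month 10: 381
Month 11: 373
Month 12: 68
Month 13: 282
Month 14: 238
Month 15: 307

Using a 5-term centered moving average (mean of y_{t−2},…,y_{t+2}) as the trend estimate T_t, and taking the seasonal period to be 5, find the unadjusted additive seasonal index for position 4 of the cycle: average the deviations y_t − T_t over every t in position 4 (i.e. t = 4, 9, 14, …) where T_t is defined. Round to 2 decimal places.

Season position 4 occurs at t = 4, 9 (where T_t is defined).
t=4: T_4 = 386.4000; y_4 − T_4 = 385 − 386.4000 = -1.4000
t=9: T_9 = 312.8000; y_9 − T_9 = 312 − 312.8000 = -0.8000
Mean deviation: (-1.4000 + -0.8000) / 2 = -1.10

-1.10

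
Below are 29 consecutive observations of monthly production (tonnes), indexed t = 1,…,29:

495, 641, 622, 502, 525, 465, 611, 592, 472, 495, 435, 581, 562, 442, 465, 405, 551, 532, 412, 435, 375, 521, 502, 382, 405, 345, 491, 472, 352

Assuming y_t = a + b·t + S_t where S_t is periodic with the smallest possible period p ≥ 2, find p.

5

First differences y_{t+1} − y_t: 146, -19, -120, 23, -60, 146, -19, -120, 23, -60, 146, -19, …
The difference pattern repeats every 5 terms and not for any smaller step, so p = 5.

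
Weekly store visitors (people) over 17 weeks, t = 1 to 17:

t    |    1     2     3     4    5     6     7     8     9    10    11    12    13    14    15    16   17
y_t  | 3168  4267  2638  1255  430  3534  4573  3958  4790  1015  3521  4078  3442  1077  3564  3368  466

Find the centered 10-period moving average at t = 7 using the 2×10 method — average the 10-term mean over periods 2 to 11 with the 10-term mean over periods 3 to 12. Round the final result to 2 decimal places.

2988.65

Sum over 2–11: 4267 + 2638 + 1255 + 430 + 3534 + 4573 + 3958 + 4790 + 1015 + 3521 = 29981
Sum over 3–12: 2638 + 1255 + 430 + 3534 + 4573 + 3958 + 4790 + 1015 + 3521 + 4078 = 29792
CMA at t=7 = (29981 + 29792) / (2·10) = 59773 / 20 = 2988.65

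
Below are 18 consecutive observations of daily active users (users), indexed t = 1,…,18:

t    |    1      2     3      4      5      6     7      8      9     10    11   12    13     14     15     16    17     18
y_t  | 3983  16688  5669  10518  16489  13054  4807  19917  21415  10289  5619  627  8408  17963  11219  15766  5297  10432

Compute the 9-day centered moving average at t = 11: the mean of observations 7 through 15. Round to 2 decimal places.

Sum of periods 7–15: 4807 + 19917 + 21415 + 10289 + 5619 + 627 + 8408 + 17963 + 11219 = 100264
Divide by 9: 100264 / 9 = 11140.44

11140.44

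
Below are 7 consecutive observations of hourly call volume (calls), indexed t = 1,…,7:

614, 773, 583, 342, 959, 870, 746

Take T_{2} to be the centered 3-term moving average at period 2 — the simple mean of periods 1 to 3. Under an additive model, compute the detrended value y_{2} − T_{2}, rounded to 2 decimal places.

Trend T_2 = (614 + 773 + 583) / 3 = 1970/3 = 656.6667
Detrended value: 773 − 656.6667 = 116.33

116.33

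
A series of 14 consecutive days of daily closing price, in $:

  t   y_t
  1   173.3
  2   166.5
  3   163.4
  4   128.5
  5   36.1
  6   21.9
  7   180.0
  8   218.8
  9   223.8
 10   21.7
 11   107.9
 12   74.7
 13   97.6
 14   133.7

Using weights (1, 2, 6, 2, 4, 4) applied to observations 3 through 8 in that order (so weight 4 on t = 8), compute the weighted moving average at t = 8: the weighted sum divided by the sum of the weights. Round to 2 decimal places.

119.79

Weighted sum: 1·163.4 + 2·128.5 + 6·36.1 + 2·21.9 + 4·180.0 + 4·218.8 = 163.4 + 257.0 + 216.6 + 43.8 + 720.0 + 875.2 = 2276.0
Weight total: 1 + 2 + 6 + 2 + 4 + 4 = 19
WMA = 2276.0 / 19 = 119.79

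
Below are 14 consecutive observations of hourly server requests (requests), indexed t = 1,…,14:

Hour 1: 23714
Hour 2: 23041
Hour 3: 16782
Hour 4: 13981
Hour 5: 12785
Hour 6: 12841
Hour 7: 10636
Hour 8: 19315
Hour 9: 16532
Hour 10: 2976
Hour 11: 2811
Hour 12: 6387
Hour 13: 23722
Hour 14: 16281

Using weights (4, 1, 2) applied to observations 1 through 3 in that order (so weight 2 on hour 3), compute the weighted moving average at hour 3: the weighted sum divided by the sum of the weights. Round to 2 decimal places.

21637.29

Weighted sum: 4·23714 + 1·23041 + 2·16782 = 94856 + 23041 + 33564 = 151461
Weight total: 4 + 1 + 2 = 7
WMA = 151461 / 7 = 21637.29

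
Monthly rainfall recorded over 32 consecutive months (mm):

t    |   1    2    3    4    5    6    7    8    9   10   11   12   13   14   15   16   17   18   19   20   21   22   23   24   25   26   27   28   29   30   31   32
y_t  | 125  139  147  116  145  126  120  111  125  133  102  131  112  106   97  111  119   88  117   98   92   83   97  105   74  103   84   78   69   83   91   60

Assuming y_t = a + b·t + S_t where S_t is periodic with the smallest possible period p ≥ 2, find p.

7

First differences y_{t+1} − y_t: 14, 8, -31, 29, -19, -6, -9, 14, 8, -31, 29, -19, -6, -9, 14, 8, …
The difference pattern repeats every 7 terms and not for any smaller step, so p = 7.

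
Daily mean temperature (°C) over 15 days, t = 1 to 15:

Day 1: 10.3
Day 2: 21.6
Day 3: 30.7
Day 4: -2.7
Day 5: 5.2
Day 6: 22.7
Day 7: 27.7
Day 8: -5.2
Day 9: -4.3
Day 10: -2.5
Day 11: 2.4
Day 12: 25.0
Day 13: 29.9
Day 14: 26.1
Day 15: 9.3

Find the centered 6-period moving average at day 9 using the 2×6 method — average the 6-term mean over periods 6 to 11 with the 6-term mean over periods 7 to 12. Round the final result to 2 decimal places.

6.99

Sum over 6–11: 22.7 + 27.7 + (-5.2) + (-4.3) + (-2.5) + 2.4 = 40.8
Sum over 7–12: 27.7 + (-5.2) + (-4.3) + (-2.5) + 2.4 + 25.0 = 43.1
CMA at t=9 = (40.8 + 43.1) / (2·6) = 83.9 / 12 = 6.99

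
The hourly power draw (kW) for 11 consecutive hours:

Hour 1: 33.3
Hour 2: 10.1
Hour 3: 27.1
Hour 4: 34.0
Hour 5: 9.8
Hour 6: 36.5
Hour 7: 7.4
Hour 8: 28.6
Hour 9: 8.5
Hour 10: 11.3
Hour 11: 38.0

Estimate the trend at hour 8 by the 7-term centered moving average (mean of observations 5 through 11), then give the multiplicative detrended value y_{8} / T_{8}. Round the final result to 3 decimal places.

1.429

Trend T_8 = (9.8 + 36.5 + 7.4 + 28.6 + 8.5 + 11.3 + 38.0) / 7 = 140.1/7 = 20.01429
Ratio to trend: 28.6 / 20.01429 = 1.429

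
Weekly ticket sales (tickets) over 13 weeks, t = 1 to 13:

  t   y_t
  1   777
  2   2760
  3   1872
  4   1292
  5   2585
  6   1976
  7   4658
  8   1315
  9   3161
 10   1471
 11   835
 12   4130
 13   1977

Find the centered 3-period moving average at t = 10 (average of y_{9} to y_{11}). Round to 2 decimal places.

1822.33

Sum of periods 9–11: 3161 + 1471 + 835 = 5467
Divide by 3: 5467 / 3 = 1822.33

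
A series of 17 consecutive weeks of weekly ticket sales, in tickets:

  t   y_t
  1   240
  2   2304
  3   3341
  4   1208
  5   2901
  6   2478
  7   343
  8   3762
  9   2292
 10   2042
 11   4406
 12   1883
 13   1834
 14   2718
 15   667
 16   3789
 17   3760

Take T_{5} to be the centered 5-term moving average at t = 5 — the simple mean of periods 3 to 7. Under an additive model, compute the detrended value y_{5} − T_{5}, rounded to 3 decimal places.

846.800

Trend T_5 = (3341 + 1208 + 2901 + 2478 + 343) / 5 = 10271/5 = 2054.20000
Detrended value: 2901 − 2054.20000 = 846.800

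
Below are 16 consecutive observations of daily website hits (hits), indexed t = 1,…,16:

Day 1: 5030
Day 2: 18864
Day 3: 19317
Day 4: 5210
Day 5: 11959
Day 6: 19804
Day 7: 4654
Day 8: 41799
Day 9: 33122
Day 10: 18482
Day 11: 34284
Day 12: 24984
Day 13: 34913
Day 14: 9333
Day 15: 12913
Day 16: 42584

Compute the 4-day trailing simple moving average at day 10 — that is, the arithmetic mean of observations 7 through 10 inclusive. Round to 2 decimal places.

Sum of periods 7–10: 4654 + 41799 + 33122 + 18482 = 98057
Divide by 4: 98057 / 4 = 24514.25

24514.25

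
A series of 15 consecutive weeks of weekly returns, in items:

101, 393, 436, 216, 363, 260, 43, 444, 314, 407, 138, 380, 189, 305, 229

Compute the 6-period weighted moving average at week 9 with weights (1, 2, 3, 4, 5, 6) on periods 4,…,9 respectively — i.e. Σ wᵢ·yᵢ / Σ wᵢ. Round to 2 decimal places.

285.62

Weighted sum: 1·216 + 2·363 + 3·260 + 4·43 + 5·444 + 6·314 = 216 + 726 + 780 + 172 + 2220 + 1884 = 5998
Weight total: 1 + 2 + 3 + 4 + 5 + 6 = 21
WMA = 5998 / 21 = 285.62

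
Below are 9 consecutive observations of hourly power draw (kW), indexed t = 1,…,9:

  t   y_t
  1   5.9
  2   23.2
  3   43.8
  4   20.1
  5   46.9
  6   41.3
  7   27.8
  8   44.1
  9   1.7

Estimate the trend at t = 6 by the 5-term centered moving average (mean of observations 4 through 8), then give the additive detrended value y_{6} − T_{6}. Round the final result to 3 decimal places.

Trend T_6 = (20.1 + 46.9 + 41.3 + 27.8 + 44.1) / 5 = 180.2/5 = 36.04000
Detrended value: 41.3 − 36.04000 = 5.260

5.260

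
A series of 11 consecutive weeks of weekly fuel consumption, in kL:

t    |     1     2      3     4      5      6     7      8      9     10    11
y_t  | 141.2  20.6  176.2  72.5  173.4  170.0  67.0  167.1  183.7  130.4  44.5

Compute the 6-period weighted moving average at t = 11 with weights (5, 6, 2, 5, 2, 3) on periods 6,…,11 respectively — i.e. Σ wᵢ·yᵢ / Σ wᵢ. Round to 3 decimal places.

126.043

Weighted sum: 5·170.0 + 6·67.0 + 2·167.1 + 5·183.7 + 2·130.4 + 3·44.5 = 850.0 + 402.0 + 334.2 + 918.5 + 260.8 + 133.5 = 2899.0
Weight total: 5 + 6 + 2 + 5 + 2 + 3 = 23
WMA = 2899.0 / 23 = 126.043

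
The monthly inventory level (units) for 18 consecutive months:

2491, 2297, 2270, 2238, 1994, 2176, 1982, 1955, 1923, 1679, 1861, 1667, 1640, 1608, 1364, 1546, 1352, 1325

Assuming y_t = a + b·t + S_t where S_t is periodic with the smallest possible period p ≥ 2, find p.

First differences y_{t+1} − y_t: -194, -27, -32, -244, 182, -194, -27, -32, -244, 182, -194, -27, …
The difference pattern repeats every 5 terms and not for any smaller step, so p = 5.

5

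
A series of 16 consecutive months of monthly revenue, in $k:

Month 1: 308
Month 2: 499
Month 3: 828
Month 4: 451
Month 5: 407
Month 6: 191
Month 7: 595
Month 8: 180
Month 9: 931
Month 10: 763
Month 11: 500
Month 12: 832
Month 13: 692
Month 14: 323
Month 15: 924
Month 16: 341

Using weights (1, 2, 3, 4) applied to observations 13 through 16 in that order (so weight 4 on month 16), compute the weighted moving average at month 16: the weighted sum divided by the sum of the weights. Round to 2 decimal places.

Weighted sum: 1·692 + 2·323 + 3·924 + 4·341 = 692 + 646 + 2772 + 1364 = 5474
Weight total: 1 + 2 + 3 + 4 = 10
WMA = 5474 / 10 = 547.40

547.40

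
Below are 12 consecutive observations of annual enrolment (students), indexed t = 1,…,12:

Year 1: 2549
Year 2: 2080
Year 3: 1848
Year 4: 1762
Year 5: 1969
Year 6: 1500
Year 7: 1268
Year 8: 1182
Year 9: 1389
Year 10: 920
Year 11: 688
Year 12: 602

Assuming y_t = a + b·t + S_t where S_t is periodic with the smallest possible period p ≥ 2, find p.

4

First differences y_{t+1} − y_t: -469, -232, -86, 207, -469, -232, -86, 207, -469, -232, …
The difference pattern repeats every 4 terms and not for any smaller step, so p = 4.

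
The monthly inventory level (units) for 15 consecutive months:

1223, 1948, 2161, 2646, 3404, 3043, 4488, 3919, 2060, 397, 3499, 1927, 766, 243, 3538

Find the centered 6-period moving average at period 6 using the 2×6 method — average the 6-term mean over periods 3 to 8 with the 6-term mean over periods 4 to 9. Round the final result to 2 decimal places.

3268.42

Sum over 3–8: 2161 + 2646 + 3404 + 3043 + 4488 + 3919 = 19661
Sum over 4–9: 2646 + 3404 + 3043 + 4488 + 3919 + 2060 = 19560
CMA at t=6 = (19661 + 19560) / (2·6) = 39221 / 12 = 3268.42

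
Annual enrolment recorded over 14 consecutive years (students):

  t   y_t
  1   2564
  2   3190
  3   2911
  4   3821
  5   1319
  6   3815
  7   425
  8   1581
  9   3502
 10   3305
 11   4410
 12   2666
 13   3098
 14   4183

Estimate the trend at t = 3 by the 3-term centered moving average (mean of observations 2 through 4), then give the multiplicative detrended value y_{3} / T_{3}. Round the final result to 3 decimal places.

Trend T_3 = (3190 + 2911 + 3821) / 3 = 9922/3 = 3307.33333
Ratio to trend: 2911 / 3307.33333 = 0.880

0.880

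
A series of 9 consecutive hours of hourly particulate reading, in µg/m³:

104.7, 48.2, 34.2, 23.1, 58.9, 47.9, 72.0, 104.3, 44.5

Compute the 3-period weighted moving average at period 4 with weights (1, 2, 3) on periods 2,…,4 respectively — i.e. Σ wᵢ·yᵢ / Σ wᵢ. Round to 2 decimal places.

Weighted sum: 1·48.2 + 2·34.2 + 3·23.1 = 48.2 + 68.4 + 69.3 = 185.9
Weight total: 1 + 2 + 3 = 6
WMA = 185.9 / 6 = 30.98

30.98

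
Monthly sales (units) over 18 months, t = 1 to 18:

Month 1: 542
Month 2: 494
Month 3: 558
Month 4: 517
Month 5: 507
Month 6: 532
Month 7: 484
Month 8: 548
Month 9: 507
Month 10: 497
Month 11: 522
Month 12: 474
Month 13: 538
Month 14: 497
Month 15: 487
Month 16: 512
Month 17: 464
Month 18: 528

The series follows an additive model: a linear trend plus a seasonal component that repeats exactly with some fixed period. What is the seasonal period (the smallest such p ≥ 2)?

First differences y_{t+1} − y_t: -48, 64, -41, -10, 25, -48, 64, -41, -10, 25, -48, 64, …
The difference pattern repeats every 5 terms and not for any smaller step, so p = 5.

5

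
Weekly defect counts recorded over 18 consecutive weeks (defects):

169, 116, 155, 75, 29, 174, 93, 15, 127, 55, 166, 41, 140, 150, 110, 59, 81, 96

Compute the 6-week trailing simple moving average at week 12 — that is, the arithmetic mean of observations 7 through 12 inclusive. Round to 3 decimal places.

82.833

Sum of periods 7–12: 93 + 15 + 127 + 55 + 166 + 41 = 497
Divide by 6: 497 / 6 = 82.833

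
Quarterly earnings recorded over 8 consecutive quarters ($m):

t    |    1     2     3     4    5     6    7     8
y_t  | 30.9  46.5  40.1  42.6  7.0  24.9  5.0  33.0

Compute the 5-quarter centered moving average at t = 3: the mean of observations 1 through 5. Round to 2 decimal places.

33.42

Sum of periods 1–5: 30.9 + 46.5 + 40.1 + 42.6 + 7.0 = 167.1
Divide by 5: 167.1 / 5 = 33.42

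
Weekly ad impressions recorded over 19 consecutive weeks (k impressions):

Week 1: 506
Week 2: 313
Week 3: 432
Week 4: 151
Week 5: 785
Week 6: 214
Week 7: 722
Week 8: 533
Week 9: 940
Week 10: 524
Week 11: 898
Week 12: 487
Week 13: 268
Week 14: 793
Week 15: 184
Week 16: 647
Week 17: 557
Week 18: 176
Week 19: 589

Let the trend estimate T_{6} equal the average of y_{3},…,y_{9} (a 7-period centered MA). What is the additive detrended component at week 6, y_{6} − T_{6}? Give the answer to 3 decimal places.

-325.571

Trend T_6 = (432 + 151 + 785 + 214 + 722 + 533 + 940) / 7 = 3777/7 = 539.57143
Detrended value: 214 − 539.57143 = -325.571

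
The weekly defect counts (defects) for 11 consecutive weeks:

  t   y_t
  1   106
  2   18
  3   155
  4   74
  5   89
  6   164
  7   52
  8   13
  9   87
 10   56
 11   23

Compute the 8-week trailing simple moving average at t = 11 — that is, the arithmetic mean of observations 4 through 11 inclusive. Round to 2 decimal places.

Sum of periods 4–11: 74 + 89 + 164 + 52 + 13 + 87 + 56 + 23 = 558
Divide by 8: 558 / 8 = 69.75

69.75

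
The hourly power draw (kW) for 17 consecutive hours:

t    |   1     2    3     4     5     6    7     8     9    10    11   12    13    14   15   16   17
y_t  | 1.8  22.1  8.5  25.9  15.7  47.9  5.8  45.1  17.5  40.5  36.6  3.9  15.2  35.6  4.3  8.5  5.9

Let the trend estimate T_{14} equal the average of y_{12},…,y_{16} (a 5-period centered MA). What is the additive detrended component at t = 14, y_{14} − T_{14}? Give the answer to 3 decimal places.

Trend T_14 = (3.9 + 15.2 + 35.6 + 4.3 + 8.5) / 5 = 67.5/5 = 13.50000
Detrended value: 35.6 − 13.50000 = 22.100

22.100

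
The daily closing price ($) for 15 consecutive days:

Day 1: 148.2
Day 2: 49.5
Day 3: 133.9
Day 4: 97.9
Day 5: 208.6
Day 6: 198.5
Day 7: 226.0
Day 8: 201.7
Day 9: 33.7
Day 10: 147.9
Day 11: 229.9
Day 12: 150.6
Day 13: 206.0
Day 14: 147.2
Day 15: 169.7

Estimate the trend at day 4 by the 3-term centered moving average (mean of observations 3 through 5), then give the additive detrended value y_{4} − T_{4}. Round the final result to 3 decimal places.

Trend T_4 = (133.9 + 97.9 + 208.6) / 3 = 440.4/3 = 146.80000
Detrended value: 97.9 − 146.80000 = -48.900

-48.900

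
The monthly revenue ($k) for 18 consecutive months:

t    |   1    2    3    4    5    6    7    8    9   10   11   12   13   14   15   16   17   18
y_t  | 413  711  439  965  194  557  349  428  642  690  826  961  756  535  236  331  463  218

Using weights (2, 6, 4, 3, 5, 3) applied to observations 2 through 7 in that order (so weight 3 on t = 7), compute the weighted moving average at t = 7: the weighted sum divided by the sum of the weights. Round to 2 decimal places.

Weighted sum: 2·711 + 6·439 + 4·965 + 3·194 + 5·557 + 3·349 = 1422 + 2634 + 3860 + 582 + 2785 + 1047 = 12330
Weight total: 2 + 6 + 4 + 3 + 5 + 3 = 23
WMA = 12330 / 23 = 536.09

536.09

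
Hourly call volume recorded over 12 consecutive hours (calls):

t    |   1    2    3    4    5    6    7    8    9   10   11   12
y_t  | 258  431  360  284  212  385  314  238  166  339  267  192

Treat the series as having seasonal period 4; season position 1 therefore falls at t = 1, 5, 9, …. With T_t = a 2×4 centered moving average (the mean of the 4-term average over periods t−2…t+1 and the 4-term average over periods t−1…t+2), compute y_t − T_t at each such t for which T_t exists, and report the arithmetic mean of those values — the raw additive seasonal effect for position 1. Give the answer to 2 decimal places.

Season position 1 occurs at t = 5, 9 (where T_t is defined).
t=5: T_5 = 304.5000; y_5 − T_5 = 212 − 304.5000 = -92.5000
t=9: T_9 = 258.3750; y_9 − T_9 = 166 − 258.3750 = -92.3750
Mean deviation: (-92.5000 + -92.3750) / 2 = -92.44

-92.44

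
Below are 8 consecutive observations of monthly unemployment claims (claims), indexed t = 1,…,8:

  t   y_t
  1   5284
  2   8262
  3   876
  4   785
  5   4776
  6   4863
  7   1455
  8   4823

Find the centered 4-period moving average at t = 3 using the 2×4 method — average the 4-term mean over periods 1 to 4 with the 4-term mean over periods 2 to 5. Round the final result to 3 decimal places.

3738.250

Sum over 1–4: 5284 + 8262 + 876 + 785 = 15207
Sum over 2–5: 8262 + 876 + 785 + 4776 = 14699
CMA at t=3 = (15207 + 14699) / (2·4) = 29906 / 8 = 3738.250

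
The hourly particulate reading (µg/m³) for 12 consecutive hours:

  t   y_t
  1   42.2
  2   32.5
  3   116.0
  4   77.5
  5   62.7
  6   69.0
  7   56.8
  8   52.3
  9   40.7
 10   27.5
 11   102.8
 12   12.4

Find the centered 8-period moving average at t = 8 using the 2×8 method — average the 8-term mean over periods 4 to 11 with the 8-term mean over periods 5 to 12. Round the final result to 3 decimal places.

57.094

Sum over 4–11: 77.5 + 62.7 + 69.0 + 56.8 + 52.3 + 40.7 + 27.5 + 102.8 = 489.3
Sum over 5–12: 62.7 + 69.0 + 56.8 + 52.3 + 40.7 + 27.5 + 102.8 + 12.4 = 424.2
CMA at t=8 = (489.3 + 424.2) / (2·8) = 913.5 / 16 = 57.094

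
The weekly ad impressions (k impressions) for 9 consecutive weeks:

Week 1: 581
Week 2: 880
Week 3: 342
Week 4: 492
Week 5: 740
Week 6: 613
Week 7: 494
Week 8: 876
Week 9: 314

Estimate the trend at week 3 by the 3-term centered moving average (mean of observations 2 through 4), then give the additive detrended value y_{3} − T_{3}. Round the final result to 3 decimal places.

Trend T_3 = (880 + 342 + 492) / 3 = 1714/3 = 571.33333
Detrended value: 342 − 571.33333 = -229.333

-229.333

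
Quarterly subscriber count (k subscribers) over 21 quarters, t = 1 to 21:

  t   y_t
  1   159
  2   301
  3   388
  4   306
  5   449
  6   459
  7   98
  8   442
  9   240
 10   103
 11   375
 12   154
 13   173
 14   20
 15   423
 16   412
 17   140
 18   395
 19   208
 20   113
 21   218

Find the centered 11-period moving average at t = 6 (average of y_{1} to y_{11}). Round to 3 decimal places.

301.818

Sum of periods 1–11: 159 + 301 + 388 + 306 + 449 + 459 + 98 + 442 + 240 + 103 + 375 = 3320
Divide by 11: 3320 / 11 = 301.818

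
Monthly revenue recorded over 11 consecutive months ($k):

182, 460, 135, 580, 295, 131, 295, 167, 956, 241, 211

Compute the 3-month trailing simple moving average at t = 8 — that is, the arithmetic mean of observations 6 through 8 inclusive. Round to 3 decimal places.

197.667

Sum of periods 6–8: 131 + 295 + 167 = 593
Divide by 3: 593 / 3 = 197.667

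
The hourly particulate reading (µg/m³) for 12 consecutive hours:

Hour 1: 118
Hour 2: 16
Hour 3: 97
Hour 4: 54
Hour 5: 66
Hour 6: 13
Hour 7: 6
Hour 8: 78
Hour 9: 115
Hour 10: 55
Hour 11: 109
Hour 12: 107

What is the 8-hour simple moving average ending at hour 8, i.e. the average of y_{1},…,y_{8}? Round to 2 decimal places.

Sum of periods 1–8: 118 + 16 + 97 + 54 + 66 + 13 + 6 + 78 = 448
Divide by 8: 448 / 8 = 56.00

56.00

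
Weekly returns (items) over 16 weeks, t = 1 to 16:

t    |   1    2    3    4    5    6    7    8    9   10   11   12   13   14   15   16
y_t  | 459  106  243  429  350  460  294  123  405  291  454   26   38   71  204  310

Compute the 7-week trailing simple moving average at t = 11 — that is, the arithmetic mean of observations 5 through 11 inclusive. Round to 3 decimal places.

339.571

Sum of periods 5–11: 350 + 460 + 294 + 123 + 405 + 291 + 454 = 2377
Divide by 7: 2377 / 7 = 339.571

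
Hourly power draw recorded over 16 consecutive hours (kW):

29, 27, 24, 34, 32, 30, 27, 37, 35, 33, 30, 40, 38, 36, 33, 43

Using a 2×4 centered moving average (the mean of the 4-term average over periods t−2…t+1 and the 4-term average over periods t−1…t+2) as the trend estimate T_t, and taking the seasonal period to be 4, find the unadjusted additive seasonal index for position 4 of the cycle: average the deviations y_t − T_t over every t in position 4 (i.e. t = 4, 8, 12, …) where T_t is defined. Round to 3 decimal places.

Season position 4 occurs at t = 4, 8, 12 (where T_t is defined).
t=4: T_4 = 29.62500; y_4 − T_4 = 34 − 29.62500 = 4.37500
t=8: T_8 = 32.62500; y_8 − T_8 = 37 − 32.62500 = 4.37500
t=12: T_12 = 35.62500; y_12 − T_12 = 40 − 35.62500 = 4.37500
Mean deviation: (4.37500 + 4.37500 + 4.37500) / 3 = 4.375

4.375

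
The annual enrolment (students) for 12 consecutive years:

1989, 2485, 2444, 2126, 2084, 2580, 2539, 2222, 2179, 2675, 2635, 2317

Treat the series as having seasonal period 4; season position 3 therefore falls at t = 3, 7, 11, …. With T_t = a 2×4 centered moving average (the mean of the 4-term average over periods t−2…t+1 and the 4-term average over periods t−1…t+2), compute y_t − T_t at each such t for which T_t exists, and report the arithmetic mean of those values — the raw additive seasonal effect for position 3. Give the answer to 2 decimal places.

Season position 3 occurs at t = 3, 7 (where T_t is defined).
t=3: T_3 = 2272.8750; y_3 − T_3 = 2444 − 2272.8750 = 171.1250
t=7: T_7 = 2368.1250; y_7 − T_7 = 2539 − 2368.1250 = 170.8750
Mean deviation: (171.1250 + 170.8750) / 2 = 171.00

171.00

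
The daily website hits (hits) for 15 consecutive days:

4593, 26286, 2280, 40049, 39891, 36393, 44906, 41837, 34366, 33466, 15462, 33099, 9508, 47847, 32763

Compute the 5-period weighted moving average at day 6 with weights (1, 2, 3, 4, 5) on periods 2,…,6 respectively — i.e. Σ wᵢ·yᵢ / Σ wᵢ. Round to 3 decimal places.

Weighted sum: 1·26286 + 2·2280 + 3·40049 + 4·39891 + 5·36393 = 26286 + 4560 + 120147 + 159564 + 181965 = 492522
Weight total: 1 + 2 + 3 + 4 + 5 = 15
WMA = 492522 / 15 = 32834.800

32834.800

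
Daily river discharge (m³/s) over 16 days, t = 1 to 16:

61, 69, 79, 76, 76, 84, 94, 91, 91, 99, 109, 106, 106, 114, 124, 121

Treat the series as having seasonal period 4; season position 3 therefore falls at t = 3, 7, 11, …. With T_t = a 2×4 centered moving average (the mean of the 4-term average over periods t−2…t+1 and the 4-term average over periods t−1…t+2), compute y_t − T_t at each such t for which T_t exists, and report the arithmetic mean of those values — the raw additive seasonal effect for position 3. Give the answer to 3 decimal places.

Season position 3 occurs at t = 3, 7, 11 (where T_t is defined).
t=3: T_3 = 73.12500; y_3 − T_3 = 79 − 73.12500 = 5.87500
t=7: T_7 = 88.12500; y_7 − T_7 = 94 − 88.12500 = 5.87500
t=11: T_11 = 103.12500; y_11 − T_11 = 109 − 103.12500 = 5.87500
Mean deviation: (5.87500 + 5.87500 + 5.87500) / 3 = 5.875

5.875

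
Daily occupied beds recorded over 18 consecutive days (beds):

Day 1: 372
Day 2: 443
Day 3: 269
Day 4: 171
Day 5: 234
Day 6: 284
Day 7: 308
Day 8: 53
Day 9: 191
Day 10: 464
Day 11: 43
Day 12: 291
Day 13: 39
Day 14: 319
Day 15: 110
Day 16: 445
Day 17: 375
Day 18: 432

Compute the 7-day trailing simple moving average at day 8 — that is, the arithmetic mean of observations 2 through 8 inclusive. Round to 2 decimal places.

251.71

Sum of periods 2–8: 443 + 269 + 171 + 234 + 284 + 308 + 53 = 1762
Divide by 7: 1762 / 7 = 251.71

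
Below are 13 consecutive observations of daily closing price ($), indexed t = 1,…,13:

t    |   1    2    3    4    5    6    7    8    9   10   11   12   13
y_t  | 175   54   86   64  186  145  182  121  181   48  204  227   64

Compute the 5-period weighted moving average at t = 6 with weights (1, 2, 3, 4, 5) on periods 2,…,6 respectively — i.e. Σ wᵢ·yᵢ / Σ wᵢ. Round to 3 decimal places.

Weighted sum: 1·54 + 2·86 + 3·64 + 4·186 + 5·145 = 54 + 172 + 192 + 744 + 725 = 1887
Weight total: 1 + 2 + 3 + 4 + 5 = 15
WMA = 1887 / 15 = 125.800

125.800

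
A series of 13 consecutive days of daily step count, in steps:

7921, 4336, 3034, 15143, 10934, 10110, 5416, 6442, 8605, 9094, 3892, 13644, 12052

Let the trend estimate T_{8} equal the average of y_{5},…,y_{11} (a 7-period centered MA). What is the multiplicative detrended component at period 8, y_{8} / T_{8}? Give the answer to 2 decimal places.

0.83

Trend T_8 = (10934 + 10110 + 5416 + 6442 + 8605 + 9094 + 3892) / 7 = 54493/7 = 7784.7143
Ratio to trend: 6442 / 7784.7143 = 0.83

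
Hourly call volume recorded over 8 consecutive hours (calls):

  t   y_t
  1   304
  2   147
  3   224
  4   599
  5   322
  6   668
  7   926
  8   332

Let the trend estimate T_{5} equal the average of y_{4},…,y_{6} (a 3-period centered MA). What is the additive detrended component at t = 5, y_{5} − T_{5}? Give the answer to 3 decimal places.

Trend T_5 = (599 + 322 + 668) / 3 = 1589/3 = 529.66667
Detrended value: 322 − 529.66667 = -207.667

-207.667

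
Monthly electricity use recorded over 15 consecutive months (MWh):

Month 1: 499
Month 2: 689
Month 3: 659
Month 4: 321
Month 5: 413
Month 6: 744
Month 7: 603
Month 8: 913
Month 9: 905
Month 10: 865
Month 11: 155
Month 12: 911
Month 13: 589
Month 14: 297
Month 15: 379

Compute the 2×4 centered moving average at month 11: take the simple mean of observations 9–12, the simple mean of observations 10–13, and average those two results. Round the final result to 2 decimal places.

Sum over 9–12: 905 + 865 + 155 + 911 = 2836
Sum over 10–13: 865 + 155 + 911 + 589 = 2520
CMA at t=11 = (2836 + 2520) / (2·4) = 5356 / 8 = 669.50

669.50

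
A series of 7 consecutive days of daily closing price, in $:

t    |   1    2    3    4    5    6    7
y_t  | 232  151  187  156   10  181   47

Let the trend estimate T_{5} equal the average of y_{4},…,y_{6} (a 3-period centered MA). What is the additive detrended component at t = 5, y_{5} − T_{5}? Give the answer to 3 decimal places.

-105.667

Trend T_5 = (156 + 10 + 181) / 3 = 347/3 = 115.66667
Detrended value: 10 − 115.66667 = -105.667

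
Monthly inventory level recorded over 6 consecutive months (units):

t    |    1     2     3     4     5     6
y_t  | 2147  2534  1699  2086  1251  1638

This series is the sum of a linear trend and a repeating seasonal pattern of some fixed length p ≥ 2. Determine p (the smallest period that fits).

First differences y_{t+1} − y_t: 387, -835, 387, -835, 387, …
The difference pattern repeats every 2 terms and not for any smaller step, so p = 2.

2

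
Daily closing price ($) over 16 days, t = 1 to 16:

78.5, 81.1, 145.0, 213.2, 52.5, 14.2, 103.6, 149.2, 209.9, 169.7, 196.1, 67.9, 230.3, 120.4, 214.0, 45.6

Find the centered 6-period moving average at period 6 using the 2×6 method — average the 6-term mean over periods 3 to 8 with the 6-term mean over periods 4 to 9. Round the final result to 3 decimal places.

118.358

Sum over 3–8: 145.0 + 213.2 + 52.5 + 14.2 + 103.6 + 149.2 = 677.7
Sum over 4–9: 213.2 + 52.5 + 14.2 + 103.6 + 149.2 + 209.9 = 742.6
CMA at t=6 = (677.7 + 742.6) / (2·6) = 1420.3 / 12 = 118.358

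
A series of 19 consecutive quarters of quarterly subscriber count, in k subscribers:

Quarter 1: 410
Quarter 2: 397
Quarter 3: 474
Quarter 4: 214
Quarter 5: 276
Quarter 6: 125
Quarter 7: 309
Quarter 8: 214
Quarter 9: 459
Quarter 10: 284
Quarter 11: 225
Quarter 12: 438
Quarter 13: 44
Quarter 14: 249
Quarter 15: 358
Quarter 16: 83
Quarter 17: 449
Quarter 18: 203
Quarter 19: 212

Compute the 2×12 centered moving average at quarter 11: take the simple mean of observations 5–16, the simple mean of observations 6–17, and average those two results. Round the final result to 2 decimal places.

262.54

Sum over 5–16: 276 + 125 + 309 + 214 + 459 + 284 + 225 + 438 + 44 + 249 + 358 + 83 = 3064
Sum over 6–17: 125 + 309 + 214 + 459 + 284 + 225 + 438 + 44 + 249 + 358 + 83 + 449 = 3237
CMA at t=11 = (3064 + 3237) / (2·12) = 6301 / 24 = 262.54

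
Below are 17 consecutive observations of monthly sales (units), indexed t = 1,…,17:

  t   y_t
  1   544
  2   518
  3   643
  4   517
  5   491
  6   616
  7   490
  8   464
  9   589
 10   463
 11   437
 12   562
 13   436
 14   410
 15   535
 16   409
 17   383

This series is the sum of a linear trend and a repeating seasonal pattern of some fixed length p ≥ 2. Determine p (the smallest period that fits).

3

First differences y_{t+1} − y_t: -26, 125, -126, -26, 125, -126, -26, 125, …
The difference pattern repeats every 3 terms and not for any smaller step, so p = 3.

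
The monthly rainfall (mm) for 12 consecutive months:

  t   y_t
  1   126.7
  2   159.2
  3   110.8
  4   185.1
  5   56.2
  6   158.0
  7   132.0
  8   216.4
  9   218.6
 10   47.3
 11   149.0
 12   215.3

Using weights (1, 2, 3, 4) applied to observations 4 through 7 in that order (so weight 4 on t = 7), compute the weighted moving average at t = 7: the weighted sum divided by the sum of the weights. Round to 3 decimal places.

Weighted sum: 1·185.1 + 2·56.2 + 3·158.0 + 4·132.0 = 185.1 + 112.4 + 474.0 + 528.0 = 1299.5
Weight total: 1 + 2 + 3 + 4 = 10
WMA = 1299.5 / 10 = 129.950

129.950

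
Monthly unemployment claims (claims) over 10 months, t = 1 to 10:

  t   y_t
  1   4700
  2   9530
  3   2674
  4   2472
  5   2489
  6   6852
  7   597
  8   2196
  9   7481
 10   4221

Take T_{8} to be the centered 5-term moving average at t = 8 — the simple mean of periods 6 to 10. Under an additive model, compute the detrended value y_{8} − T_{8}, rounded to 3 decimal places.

-2073.400

Trend T_8 = (6852 + 597 + 2196 + 7481 + 4221) / 5 = 21347/5 = 4269.40000
Detrended value: 2196 − 4269.40000 = -2073.400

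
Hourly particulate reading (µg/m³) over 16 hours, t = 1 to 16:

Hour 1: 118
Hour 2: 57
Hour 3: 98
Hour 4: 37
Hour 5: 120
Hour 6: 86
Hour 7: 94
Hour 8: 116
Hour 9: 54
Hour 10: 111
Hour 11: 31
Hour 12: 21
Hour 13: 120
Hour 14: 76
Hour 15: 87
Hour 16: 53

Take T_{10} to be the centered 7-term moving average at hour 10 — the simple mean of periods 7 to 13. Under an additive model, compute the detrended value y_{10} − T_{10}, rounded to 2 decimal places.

32.86

Trend T_10 = (94 + 116 + 54 + 111 + 31 + 21 + 120) / 7 = 547/7 = 78.1429
Detrended value: 111 − 78.1429 = 32.86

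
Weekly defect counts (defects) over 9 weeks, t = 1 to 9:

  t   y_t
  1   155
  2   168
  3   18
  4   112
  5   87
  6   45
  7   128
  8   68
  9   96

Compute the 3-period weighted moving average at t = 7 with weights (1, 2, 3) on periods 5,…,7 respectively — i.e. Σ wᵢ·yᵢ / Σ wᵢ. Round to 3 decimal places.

Weighted sum: 1·87 + 2·45 + 3·128 = 87 + 90 + 384 = 561
Weight total: 1 + 2 + 3 = 6
WMA = 561 / 6 = 93.500

93.500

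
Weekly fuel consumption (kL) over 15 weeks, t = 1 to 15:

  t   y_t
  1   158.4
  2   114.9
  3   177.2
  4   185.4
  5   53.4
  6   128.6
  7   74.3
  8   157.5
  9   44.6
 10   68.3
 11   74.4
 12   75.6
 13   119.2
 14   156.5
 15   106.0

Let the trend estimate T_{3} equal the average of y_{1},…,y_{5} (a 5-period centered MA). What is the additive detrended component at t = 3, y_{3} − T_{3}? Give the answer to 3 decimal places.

39.340

Trend T_3 = (158.4 + 114.9 + 177.2 + 185.4 + 53.4) / 5 = 689.3/5 = 137.86000
Detrended value: 177.2 − 137.86000 = 39.340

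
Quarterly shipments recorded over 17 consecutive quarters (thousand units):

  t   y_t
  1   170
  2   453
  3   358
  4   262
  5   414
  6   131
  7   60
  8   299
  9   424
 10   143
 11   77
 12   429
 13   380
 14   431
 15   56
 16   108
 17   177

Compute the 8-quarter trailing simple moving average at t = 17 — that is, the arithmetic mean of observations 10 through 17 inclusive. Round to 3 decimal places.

Sum of periods 10–17: 143 + 77 + 429 + 380 + 431 + 56 + 108 + 177 = 1801
Divide by 8: 1801 / 8 = 225.125

225.125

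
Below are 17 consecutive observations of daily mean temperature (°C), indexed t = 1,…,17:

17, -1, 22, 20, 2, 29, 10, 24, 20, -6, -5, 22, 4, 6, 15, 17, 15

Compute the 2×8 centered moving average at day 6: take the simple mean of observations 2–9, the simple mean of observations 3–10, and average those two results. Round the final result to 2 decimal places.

15.44

Sum over 2–9: (-1) + 22 + 20 + 2 + 29 + 10 + 24 + 20 = 126
Sum over 3–10: 22 + 20 + 2 + 29 + 10 + 24 + 20 + (-6) = 121
CMA at t=6 = (126 + 121) / (2·8) = 247 / 16 = 15.44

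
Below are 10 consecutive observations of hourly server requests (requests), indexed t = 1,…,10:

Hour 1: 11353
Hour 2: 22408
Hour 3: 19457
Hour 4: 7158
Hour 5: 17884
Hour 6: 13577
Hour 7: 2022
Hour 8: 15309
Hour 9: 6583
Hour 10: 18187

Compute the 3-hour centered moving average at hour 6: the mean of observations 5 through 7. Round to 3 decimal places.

Sum of periods 5–7: 17884 + 13577 + 2022 = 33483
Divide by 3: 33483 / 3 = 11161.000

11161.000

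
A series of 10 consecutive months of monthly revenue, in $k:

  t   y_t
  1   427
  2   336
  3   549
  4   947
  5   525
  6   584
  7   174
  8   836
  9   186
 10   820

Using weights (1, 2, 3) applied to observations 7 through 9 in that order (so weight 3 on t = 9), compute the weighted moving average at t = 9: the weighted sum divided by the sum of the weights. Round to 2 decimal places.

400.67

Weighted sum: 1·174 + 2·836 + 3·186 = 174 + 1672 + 558 = 2404
Weight total: 1 + 2 + 3 = 6
WMA = 2404 / 6 = 400.67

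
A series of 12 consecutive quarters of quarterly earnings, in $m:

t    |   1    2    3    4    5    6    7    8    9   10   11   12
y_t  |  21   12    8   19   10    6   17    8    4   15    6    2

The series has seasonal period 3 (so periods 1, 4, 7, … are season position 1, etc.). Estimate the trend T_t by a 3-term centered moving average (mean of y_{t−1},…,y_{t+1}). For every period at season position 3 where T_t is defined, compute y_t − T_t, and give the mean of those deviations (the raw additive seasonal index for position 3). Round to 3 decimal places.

-5.000

Season position 3 occurs at t = 3, 6, 9 (where T_t is defined).
t=3: T_3 = 13.00000; y_3 − T_3 = 8 − 13.00000 = -5.00000
t=6: T_6 = 11.00000; y_6 − T_6 = 6 − 11.00000 = -5.00000
t=9: T_9 = 9.00000; y_9 − T_9 = 4 − 9.00000 = -5.00000
Mean deviation: (-5.00000 + -5.00000 + -5.00000) / 3 = -5.000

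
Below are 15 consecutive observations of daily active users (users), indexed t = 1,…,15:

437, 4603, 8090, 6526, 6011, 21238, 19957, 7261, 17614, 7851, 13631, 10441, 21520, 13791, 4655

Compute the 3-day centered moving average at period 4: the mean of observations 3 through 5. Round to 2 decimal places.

Sum of periods 3–5: 8090 + 6526 + 6011 = 20627
Divide by 3: 20627 / 3 = 6875.67

6875.67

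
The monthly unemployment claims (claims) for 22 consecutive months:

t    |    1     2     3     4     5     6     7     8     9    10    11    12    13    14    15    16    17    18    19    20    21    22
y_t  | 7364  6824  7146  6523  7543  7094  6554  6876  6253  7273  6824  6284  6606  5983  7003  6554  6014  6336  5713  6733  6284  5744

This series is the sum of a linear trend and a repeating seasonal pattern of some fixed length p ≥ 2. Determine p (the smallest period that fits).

5

First differences y_{t+1} − y_t: -540, 322, -623, 1020, -449, -540, 322, -623, 1020, -449, -540, 322, …
The difference pattern repeats every 5 terms and not for any smaller step, so p = 5.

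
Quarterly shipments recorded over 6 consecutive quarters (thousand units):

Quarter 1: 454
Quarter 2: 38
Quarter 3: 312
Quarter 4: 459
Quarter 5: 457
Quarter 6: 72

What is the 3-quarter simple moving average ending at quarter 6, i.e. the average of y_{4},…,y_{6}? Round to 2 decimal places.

329.33

Sum of periods 4–6: 459 + 457 + 72 = 988
Divide by 3: 988 / 3 = 329.33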